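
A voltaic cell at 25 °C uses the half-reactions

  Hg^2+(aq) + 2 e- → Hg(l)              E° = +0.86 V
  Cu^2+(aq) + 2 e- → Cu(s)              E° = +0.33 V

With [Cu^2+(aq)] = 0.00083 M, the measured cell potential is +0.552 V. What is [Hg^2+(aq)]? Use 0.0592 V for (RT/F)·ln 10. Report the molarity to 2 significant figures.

0.0046 M

With Hg²⁺/Hg at the cathode and Cu²⁺/Cu at the anode, E°cell = +0.86 − (+0.33) = +0.53 V (n = 2).
From the Nernst equation, log Q = n(E° − E)/0.0592 = 2·(+0.53 − (+0.552))/0.0592 = −0.743.
The balanced reaction is Hg^2+(aq) + Cu(s) → Hg(l) + Cu^2+(aq), so Q = [Cu^2+(aq)] / [Hg^2+(aq)].
Substituting the known concentrations and solving, log [Hg^2+(aq)] = −2.338 and [Hg^2+(aq)] = 0.0046 M.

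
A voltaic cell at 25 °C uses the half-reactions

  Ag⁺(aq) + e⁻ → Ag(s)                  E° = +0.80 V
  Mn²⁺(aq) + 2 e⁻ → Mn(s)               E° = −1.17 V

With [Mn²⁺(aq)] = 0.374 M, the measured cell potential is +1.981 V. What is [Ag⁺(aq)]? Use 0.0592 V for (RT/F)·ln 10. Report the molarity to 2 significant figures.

Ag⁺/Ag is the cathode (higher E°); E°cell = +0.80 − (−1.17) = +1.97 V with n = 2.
Rearranging E = E° − (0.0592/n)·log Q gives log Q = 2(+1.97 − (+1.981))/0.0592 = −0.372.
The balanced reaction is 2 Ag⁺(aq) + Mn(s) → 2 Ag(s) + Mn²⁺(aq), so Q = [Mn²⁺(aq)] / [Ag⁺(aq)]^2.
Substituting the known concentrations and solving, log [Ag⁺(aq)] = −0.028 and [Ag⁺(aq)] = 0.94 M.

0.94 M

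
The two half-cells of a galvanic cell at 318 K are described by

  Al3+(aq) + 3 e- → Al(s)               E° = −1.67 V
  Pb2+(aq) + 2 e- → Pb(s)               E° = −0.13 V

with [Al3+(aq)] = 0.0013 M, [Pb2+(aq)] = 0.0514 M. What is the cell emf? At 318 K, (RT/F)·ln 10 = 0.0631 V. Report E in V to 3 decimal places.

Since E°(Pb²⁺/Pb) > E°(Al³⁺/Al), Pb²⁺/Pb serves as the cathode.
E°cell = −0.13 − (−1.67) = +1.54 V, with n = 6 electrons transferred.
For the overall reaction 3 Pb2+(aq) + 2 Al(s) → 3 Pb(s) + 2 Al3+(aq), Q = [Al3+(aq)]^2 / [Pb2+(aq)]^3 = 0.0124, giving log Q = −1.905.
E = E° − (0.0631/n)·log Q = +1.54 − (0.0631/6)(−1.905) = +1.560 V.

+1.560 V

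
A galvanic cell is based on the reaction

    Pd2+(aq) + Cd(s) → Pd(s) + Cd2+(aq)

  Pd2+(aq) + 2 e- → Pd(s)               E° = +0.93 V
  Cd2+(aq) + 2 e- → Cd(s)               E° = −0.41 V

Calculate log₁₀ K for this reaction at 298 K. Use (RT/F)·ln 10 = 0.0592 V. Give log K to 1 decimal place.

The Pd²⁺/Pd couple is reduced (cathode); E°cell = +0.93 − (−0.41) = +1.34 V with n = 2.
At equilibrium E = 0, so log K = nE°cell / 0.0592 = (2)(+1.34) / 0.0592 = 45.3.

log K = 45.3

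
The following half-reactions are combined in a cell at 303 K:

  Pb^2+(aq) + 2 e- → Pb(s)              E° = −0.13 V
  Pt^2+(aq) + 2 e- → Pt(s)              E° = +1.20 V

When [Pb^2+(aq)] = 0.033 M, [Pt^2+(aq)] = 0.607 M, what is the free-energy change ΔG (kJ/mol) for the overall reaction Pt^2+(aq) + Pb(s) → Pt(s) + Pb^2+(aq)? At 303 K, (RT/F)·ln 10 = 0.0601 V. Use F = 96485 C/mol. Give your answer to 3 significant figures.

E°cell = +1.20 − (−0.13) = +1.33 V; the balanced reaction transfers n = 2 electrons.
Here Q = [Pb^2+(aq)] / [Pt^2+(aq)] = 0.0544 (log Q = −1.265), giving E = +1.33 − (0.0601/2)·(−1.265) = +1.3680 V.
Finally ΔG = −nFE = −(2)(96485 C/mol)(+1.3680 V) = −264 kJ/mol.

−264 kJ/mol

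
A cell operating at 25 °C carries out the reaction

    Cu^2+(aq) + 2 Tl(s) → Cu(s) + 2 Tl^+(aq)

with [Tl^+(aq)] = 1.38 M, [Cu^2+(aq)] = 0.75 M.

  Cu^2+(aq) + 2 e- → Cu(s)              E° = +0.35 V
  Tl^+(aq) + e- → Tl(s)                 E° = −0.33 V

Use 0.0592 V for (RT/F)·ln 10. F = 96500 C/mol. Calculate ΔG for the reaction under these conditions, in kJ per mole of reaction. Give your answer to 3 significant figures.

−129 kJ/mol

The standard cell potential is +0.35 − (−0.33) = +0.68 V, with n = 2 electrons in the balanced equation.
Here Q = [Tl^+(aq)]^2 / [Cu^2+(aq)] = 2.54 (log Q = 0.405), giving E = +0.68 − (0.0592/2)·(0.405) = +0.6680 V.
Then ΔG = −nFE = −2 × 96500 × +0.6680 J/mol = −129 kJ/mol.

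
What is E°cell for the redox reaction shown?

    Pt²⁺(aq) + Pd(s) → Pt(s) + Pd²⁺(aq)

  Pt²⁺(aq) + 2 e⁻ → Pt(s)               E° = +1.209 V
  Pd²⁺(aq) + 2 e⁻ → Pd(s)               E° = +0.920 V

Pt²⁺(aq) gains electrons, so the Pt²⁺/Pt couple is the cathode; the Pd²⁺/Pd couple is the anode.
E°cell = E°(cathode) − E°(anode) = +1.209 − (+0.920) = +0.289 V.

+0.289 V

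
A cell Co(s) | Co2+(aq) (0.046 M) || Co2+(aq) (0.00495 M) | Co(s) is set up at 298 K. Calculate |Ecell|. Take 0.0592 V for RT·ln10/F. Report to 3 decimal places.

0.029 V

For a concentration cell E°cell = 0, since both electrodes use the same couple.
The compartment with the higher Co2+(aq) concentration (0.046 M) acts as the cathode; ions are reduced there and produced at the dilute (0.00495 M) anode.
With n = 2, Ecell = −(0.0592/2)·log([dilute]/[conc]) = −(0.0592/2)·log(0.00495/0.046) = +0.029 V.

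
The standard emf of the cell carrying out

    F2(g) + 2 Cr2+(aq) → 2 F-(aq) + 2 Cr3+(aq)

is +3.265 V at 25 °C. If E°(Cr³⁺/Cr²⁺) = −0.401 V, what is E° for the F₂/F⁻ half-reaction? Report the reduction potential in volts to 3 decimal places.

+2.864 V

In the reaction as written the F₂/F⁻ couple is reduced (cathode) and Cr³⁺/Cr²⁺ is oxidized (anode), so E°cell = E°(F₂/F⁻) − E°(Cr³⁺/Cr²⁺).
E°(F₂/F⁻) = E°cell + E°(anode) = +3.265 + (−0.401) = +2.864 V.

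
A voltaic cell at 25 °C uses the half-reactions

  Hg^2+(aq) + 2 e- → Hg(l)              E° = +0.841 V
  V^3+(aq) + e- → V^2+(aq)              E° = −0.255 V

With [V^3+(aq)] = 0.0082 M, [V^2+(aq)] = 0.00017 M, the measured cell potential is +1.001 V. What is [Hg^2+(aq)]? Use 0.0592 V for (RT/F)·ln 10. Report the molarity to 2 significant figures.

With Hg²⁺/Hg at the cathode and V³⁺/V²⁺ at the anode, E°cell = +0.841 − (−0.255) = +1.096 V (n = 2).
Since E = E° − (0.0592/n)·log Q, log Q = n(E° − E)/0.0592 = 3.209.
For Hg^2+(aq) + 2 V^2+(aq) → Hg(l) + 2 V^3+(aq), the reaction quotient is Q = [V^3+(aq)]^2 / ([Hg^2+(aq)]·[V^2+(aq)]^2).
Solving for the unknown gives log [Hg^2+(aq)] = 0.158, so [Hg^2+(aq)] ≈ 1.4 M.

1.4 M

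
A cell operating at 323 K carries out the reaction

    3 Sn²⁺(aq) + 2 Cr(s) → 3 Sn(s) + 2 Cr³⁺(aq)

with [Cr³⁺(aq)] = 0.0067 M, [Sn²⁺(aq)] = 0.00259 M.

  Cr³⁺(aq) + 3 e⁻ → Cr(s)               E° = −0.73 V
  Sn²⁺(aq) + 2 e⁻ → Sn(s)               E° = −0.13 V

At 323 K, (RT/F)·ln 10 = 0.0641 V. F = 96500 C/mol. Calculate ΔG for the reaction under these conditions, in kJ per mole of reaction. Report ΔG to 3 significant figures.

E°cell = −0.13 − (−0.73) = +0.60 V; the balanced reaction transfers n = 6 electrons.
The reaction quotient is [Cr³⁺(aq)]^2 / [Sn²⁺(aq)]^3 = 2.58×10^3; by Nernst, E = +0.60 − (0.0641/6)(3.412) = +0.5635 V.
Finally ΔG = −nFE = −(6)(96500 C/mol)(+0.5635 V) = −326 kJ/mol.

−326 kJ/mol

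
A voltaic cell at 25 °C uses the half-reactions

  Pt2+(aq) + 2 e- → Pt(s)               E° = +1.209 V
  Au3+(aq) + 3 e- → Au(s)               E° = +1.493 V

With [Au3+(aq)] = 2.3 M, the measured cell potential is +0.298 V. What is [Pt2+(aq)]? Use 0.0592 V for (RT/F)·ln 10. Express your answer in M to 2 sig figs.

Au³⁺/Au is the cathode (higher E°); E°cell = +1.493 − (+1.209) = +0.284 V with n = 6.
Since E = E° − (0.0592/n)·log Q, log Q = n(E° − E)/0.0592 = −1.419.
The balanced reaction is 2 Au3+(aq) + 3 Pt(s) → 2 Au(s) + 3 Pt2+(aq), so Q = [Pt2+(aq)]^3 / [Au3+(aq)]^2.
Solving for the unknown gives log [Pt2+(aq)] = −0.232, so [Pt2+(aq)] ≈ 0.59 M.

0.59 M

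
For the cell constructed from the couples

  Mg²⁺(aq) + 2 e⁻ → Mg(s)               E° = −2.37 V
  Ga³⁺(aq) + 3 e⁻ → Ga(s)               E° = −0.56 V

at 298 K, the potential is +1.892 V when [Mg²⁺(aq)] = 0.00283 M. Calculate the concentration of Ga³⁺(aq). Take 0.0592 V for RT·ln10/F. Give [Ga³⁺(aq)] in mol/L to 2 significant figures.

2.2 M

The Ga³⁺/Ga couple has the larger reduction potential, so it is the cathode: E°cell = −0.56 − (−2.37) = +1.81 V and n = 6.
Rearranging E = E° − (0.0592/n)·log Q gives log Q = 6(+1.81 − (+1.892))/0.0592 = −8.311.
The balanced reaction is 2 Ga³⁺(aq) + 3 Mg(s) → 2 Ga(s) + 3 Mg²⁺(aq), so Q = [Mg²⁺(aq)]^3 / [Ga³⁺(aq)]^2.
Substituting the known concentrations and solving, log [Ga³⁺(aq)] = 0.333 and [Ga³⁺(aq)] = 2.2 M.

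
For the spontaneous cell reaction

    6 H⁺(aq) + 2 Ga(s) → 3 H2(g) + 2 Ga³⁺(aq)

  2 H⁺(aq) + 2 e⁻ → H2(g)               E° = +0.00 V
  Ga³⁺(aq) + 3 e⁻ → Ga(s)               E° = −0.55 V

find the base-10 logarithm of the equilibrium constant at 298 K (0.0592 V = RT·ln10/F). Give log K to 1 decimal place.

log K = 55.7

The 2H⁺/H₂ couple is reduced (cathode); E°cell = +0.00 − (−0.55) = +0.55 V with n = 6.
At equilibrium E = 0, so log K = nE°cell / 0.0592 = (6)(+0.55) / 0.0592 = 55.7.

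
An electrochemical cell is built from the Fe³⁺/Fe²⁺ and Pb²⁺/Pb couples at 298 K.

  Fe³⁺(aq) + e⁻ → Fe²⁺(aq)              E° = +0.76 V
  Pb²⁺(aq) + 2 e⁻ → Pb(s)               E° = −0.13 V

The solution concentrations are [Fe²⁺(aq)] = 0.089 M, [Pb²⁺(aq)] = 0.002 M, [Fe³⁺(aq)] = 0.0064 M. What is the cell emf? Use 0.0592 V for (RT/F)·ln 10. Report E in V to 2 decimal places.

Fe³⁺/Fe²⁺ is reduced (cathode, E° = +0.76 V) and Pb²⁺/Pb is oxidized (anode).
E°cell = +0.76 − (−0.13) = +0.89 V, with n = 2 electrons transferred.
For the overall reaction 2 Fe³⁺(aq) + Pb(s) → 2 Fe²⁺(aq) + Pb²⁺(aq), Q = ([Fe²⁺(aq)]^2·[Pb²⁺(aq)]) / [Fe³⁺(aq)]^2 = 0.387, giving log Q = −0.413.
By the Nernst equation, E = +0.89 − (0.0592/2)·(−0.413) = +0.90 V.

+0.90 V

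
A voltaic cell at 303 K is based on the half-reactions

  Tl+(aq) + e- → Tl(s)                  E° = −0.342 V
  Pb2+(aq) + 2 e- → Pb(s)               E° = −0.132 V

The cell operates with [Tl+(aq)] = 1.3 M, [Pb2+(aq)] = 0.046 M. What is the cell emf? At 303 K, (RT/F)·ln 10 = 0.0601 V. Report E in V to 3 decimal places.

Since E°(Pb²⁺/Pb) > E°(Tl⁺/Tl), Pb²⁺/Pb serves as the cathode.
E°cell = −0.132 − (−0.342) = +0.210 V, with n = 2 electrons transferred.
The balanced reaction is Pb2+(aq) + 2 Tl(s) → Pb(s) + 2 Tl+(aq), so Q = [Tl+(aq)]^2 / [Pb2+(aq)] = 36.7 and log Q = 1.565.
By the Nernst equation, E = +0.210 − (0.0601/2)·(1.565) = +0.163 V.

+0.163 V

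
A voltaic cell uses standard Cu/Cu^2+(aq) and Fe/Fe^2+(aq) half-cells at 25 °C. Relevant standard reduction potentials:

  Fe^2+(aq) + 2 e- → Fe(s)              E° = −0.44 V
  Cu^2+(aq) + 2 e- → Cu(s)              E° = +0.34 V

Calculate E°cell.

+0.78 V

Of the two couples in this cell, the one with the more positive reduction potential is reduced at the cathode: here that is Cu²⁺/Cu (+0.34 V); Fe²⁺/Fe (−0.44 V) is the anode.
E°cell = E°(cathode) − E°(anode) = +0.34 − (−0.44) = +0.78 V.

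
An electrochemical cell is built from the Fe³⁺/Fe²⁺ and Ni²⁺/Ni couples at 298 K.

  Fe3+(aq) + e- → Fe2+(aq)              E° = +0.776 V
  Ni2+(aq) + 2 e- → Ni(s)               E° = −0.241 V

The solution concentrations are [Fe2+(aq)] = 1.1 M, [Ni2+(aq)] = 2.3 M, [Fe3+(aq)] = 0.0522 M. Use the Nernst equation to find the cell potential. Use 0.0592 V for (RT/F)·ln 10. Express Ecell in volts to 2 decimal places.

The Fe³⁺/Fe²⁺ couple has the more positive E°, so it is the cathode; Ni²⁺/Ni is the anode.
E°cell = E°cat − E°an = +0.776 − (−0.241) = +1.017 V; n = 2.
For the overall reaction 2 Fe3+(aq) + Ni(s) → 2 Fe2+(aq) + Ni2+(aq), Q = ([Fe2+(aq)]^2·[Ni2+(aq)]) / [Fe3+(aq)]^2 = 1.02×10^3, giving log Q = 3.009.
By the Nernst equation, E = +1.017 − (0.0592/2)·(3.009) = +0.93 V.

+0.93 V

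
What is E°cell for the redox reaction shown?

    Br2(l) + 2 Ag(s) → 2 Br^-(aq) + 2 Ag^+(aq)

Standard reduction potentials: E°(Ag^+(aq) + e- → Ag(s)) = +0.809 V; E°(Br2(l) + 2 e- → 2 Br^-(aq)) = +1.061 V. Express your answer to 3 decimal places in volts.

Br2(l) gains electrons, so the Br₂/Br⁻ couple is the cathode; the Ag⁺/Ag couple is the anode.
E°cell = E°(cathode) − E°(anode) = +1.061 − (+0.809) = +0.252 V.

+0.252 V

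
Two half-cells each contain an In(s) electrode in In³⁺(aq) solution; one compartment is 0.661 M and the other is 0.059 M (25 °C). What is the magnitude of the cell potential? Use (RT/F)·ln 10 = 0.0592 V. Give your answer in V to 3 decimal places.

0.021 V

For a concentration cell E°cell = 0, since both electrodes use the same couple.
The compartment with the higher In³⁺(aq) concentration (0.661 M) acts as the cathode; ions are reduced there and produced at the dilute (0.059 M) anode.
With n = 3, Ecell = −(0.0592/3)·log([dilute]/[conc]) = −(0.0592/3)·log(0.059/0.661) = +0.021 V.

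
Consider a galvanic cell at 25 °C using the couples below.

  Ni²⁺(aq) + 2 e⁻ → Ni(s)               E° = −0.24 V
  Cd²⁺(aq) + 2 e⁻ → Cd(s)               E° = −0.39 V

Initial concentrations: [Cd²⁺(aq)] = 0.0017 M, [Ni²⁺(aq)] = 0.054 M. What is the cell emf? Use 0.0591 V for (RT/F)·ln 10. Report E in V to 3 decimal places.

+0.194 V

The Ni²⁺/Ni couple has the more positive E°, so it is the cathode; Cd²⁺/Cd is the anode.
E°cell = E°cat − E°an = −0.24 − (−0.39) = +0.15 V; n = 2.
Balancing gives Ni²⁺(aq) + Cd(s) → Ni(s) + Cd²⁺(aq); hence Q = [Cd²⁺(aq)] / [Ni²⁺(aq)] = 0.0315 (log Q = −1.502).
By the Nernst equation, E = +0.15 − (0.0591/2)·(−1.502) = +0.194 V.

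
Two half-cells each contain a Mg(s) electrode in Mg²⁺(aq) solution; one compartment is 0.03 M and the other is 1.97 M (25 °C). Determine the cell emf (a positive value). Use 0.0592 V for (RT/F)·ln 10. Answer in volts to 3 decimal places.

0.054 V

For a concentration cell E°cell = 0, since both electrodes use the same couple.
The compartment with the higher Mg²⁺(aq) concentration (1.97 M) acts as the cathode; ions are reduced there and produced at the dilute (0.03 M) anode.
With n = 2, Ecell = −(0.0592/2)·log([dilute]/[conc]) = −(0.0592/2)·log(0.03/1.97) = +0.054 V.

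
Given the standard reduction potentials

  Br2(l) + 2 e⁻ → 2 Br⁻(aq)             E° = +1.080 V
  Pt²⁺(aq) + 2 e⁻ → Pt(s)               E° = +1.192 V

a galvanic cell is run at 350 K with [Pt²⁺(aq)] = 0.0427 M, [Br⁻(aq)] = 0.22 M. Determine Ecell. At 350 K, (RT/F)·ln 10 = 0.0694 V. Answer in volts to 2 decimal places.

The Pt²⁺/Pt couple has the more positive E°, so it is the cathode; Br₂/Br⁻ is the anode.
The standard potential is +1.192 − (+1.080) = +0.112 V and the balanced reaction transfers n = 2 electrons.
The balanced reaction is Pt²⁺(aq) + 2 Br⁻(aq) → Pt(s) + Br2(l), so Q = 1 / ([Pt²⁺(aq)]·[Br⁻(aq)]^2) = 484 and log Q = 2.685.
By the Nernst equation, E = +0.112 − (0.0694/2)·(2.685) = +0.02 V.

+0.02 V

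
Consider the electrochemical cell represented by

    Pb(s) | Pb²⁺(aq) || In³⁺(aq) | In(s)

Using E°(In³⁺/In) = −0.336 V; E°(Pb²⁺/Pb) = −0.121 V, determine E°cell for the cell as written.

By convention the left-hand electrode in cell notation is the anode (oxidation) and the right-hand electrode is the cathode (reduction).
E°cell = E°(right) − E°(left) = −0.336 − (−0.121) = −0.215 V.
The negative sign shows that, as written, the cell would require an external voltage to drive the reaction.

−0.215 V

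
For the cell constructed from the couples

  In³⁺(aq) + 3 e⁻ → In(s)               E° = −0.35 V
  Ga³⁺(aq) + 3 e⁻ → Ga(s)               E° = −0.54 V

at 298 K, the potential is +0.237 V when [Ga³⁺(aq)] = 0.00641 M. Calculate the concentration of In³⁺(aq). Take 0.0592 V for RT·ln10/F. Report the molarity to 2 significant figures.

With In³⁺/In at the cathode and Ga³⁺/Ga at the anode, E°cell = −0.35 − (−0.54) = +0.19 V (n = 3).
From the Nernst equation, log Q = n(E° − E)/0.0592 = 3·(+0.19 − (+0.237))/0.0592 = −2.382.
Balancing electrons gives In³⁺(aq) + Ga(s) → In(s) + Ga³⁺(aq); thus Q = [Ga³⁺(aq)] / [In³⁺(aq)].
Isolating [In³⁺(aq)] in Q = 10^{−2.382} yields log [In³⁺(aq)] = 0.189, i.e. 1.5 M.

1.5 M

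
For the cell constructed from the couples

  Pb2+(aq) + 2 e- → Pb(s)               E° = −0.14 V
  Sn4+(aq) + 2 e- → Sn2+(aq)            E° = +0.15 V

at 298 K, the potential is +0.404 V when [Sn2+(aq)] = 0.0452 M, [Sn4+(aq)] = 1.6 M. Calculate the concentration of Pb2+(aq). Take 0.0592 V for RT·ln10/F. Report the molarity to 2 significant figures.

0.0050 M

The Sn⁴⁺/Sn²⁺ couple has the larger reduction potential, so it is the cathode: E°cell = +0.15 − (−0.14) = +0.29 V and n = 2.
Since E = E° − (0.0592/n)·log Q, log Q = n(E° − E)/0.0592 = −3.851.
The balanced reaction is Sn4+(aq) + Pb(s) → Sn2+(aq) + Pb2+(aq), so Q = ([Sn2+(aq)]·[Pb2+(aq)]) / [Sn4+(aq)].
Solving for the unknown gives log [Pb2+(aq)] = −2.302, so [Pb2+(aq)] ≈ 0.0050 M.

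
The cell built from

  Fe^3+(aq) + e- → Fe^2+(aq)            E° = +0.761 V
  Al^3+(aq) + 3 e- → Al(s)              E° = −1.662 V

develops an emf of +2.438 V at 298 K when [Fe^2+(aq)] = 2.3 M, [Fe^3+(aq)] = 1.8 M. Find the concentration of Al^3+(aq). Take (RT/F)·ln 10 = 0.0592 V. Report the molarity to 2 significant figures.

With Fe³⁺/Fe²⁺ at the cathode and Al³⁺/Al at the anode, E°cell = +0.761 − (−1.662) = +2.423 V (n = 3).
Since E = E° − (0.0592/n)·log Q, log Q = n(E° − E)/0.0592 = −0.760.
For 3 Fe^3+(aq) + Al(s) → 3 Fe^2+(aq) + Al^3+(aq), the reaction quotient is Q = ([Fe^2+(aq)]^3·[Al^3+(aq)]) / [Fe^3+(aq)]^3.
Substituting the known concentrations and solving, log [Al^3+(aq)] = −1.079 and [Al^3+(aq)] = 0.083 M.

0.083 M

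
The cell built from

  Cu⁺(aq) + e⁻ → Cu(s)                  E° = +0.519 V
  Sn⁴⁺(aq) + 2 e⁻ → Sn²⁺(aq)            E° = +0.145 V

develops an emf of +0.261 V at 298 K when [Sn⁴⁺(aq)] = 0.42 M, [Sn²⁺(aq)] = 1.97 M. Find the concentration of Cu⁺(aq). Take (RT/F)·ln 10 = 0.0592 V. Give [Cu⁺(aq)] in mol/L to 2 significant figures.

0.0057 M

With Cu⁺/Cu at the cathode and Sn⁴⁺/Sn²⁺ at the anode, E°cell = +0.519 − (+0.145) = +0.374 V (n = 2).
Rearranging E = E° − (0.0592/n)·log Q gives log Q = 2(+0.374 − (+0.261))/0.0592 = 3.818.
For 2 Cu⁺(aq) + Sn²⁺(aq) → 2 Cu(s) + Sn⁴⁺(aq), the reaction quotient is Q = [Sn⁴⁺(aq)] / ([Cu⁺(aq)]^2·[Sn²⁺(aq)]).
Solving for the unknown gives log [Cu⁺(aq)] = −2.245, so [Cu⁺(aq)] ≈ 0.0057 M.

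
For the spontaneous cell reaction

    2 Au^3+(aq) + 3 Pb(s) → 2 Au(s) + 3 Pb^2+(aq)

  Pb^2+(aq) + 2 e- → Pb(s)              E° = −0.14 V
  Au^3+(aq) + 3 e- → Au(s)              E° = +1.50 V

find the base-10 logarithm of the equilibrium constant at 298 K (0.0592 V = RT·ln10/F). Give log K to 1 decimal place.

The Au³⁺/Au couple is reduced (cathode); E°cell = +1.50 − (−0.14) = +1.64 V with n = 6.
At equilibrium E = 0, so log K = nE°cell / 0.0592 = (6)(+1.64) / 0.0592 = 166.2.

log K = 166.2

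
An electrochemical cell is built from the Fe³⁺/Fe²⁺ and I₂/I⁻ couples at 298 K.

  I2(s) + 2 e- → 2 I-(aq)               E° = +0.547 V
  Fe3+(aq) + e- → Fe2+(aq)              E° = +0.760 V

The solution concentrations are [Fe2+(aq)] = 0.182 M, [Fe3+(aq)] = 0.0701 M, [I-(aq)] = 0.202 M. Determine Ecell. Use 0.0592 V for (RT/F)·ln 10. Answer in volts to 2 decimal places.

Fe³⁺/Fe²⁺ is reduced (cathode, E° = +0.760 V) and I₂/I⁻ is oxidized (anode).
E°cell = +0.760 − (+0.547) = +0.213 V, with n = 2 electrons transferred.
For the overall reaction 2 Fe3+(aq) + 2 I-(aq) → 2 Fe2+(aq) + I2(s), Q = [Fe2+(aq)]^2 / ([Fe3+(aq)]^2·[I-(aq)]^2) = 165, giving log Q = 2.218.
Applying E = E° − (RT ln10/nF)·log Q gives +0.213 − (0.0592/2)(2.218) = +0.15 V.

+0.15 V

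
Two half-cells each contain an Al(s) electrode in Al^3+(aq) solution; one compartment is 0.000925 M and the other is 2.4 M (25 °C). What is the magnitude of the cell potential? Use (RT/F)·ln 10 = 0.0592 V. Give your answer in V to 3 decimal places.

0.067 V

For a concentration cell E°cell = 0, since both electrodes use the same couple.
The compartment with the higher Al^3+(aq) concentration (2.4 M) acts as the cathode; ions are reduced there and produced at the dilute (0.000925 M) anode.
With n = 3, Ecell = −(0.0592/3)·log([dilute]/[conc]) = −(0.0592/3)·log(0.000925/2.4) = +0.067 V.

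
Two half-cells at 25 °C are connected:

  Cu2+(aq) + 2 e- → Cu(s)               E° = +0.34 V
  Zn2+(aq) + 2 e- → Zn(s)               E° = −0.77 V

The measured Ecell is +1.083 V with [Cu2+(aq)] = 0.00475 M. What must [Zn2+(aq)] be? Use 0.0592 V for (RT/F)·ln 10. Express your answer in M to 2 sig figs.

The Cu²⁺/Cu couple has the larger reduction potential, so it is the cathode: E°cell = +0.34 − (−0.77) = +1.11 V and n = 2.
Rearranging E = E° − (0.0592/n)·log Q gives log Q = 2(+1.11 − (+1.083))/0.0592 = 0.912.
Balancing electrons gives Cu2+(aq) + Zn(s) → Cu(s) + Zn2+(aq); thus Q = [Zn2+(aq)] / [Cu2+(aq)].
Solving for the unknown gives log [Zn2+(aq)] = −1.411, so [Zn2+(aq)] ≈ 0.039 M.

0.039 M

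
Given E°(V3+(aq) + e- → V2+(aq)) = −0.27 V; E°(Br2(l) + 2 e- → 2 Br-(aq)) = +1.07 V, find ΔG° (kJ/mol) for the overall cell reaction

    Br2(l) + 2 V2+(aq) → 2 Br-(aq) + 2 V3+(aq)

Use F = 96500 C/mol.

In the reaction as written Br2(l) is reduced, so the Br₂/Br⁻ couple is the cathode and V³⁺/V²⁺ is the anode.
E°cell = +1.07 − (−0.27) = +1.34 V; balancing electrons gives n = 2.
ΔG° = −nFE°cell = −(2)(96500)(+1.34) J/mol = −259 kJ/mol.

−259 kJ/mol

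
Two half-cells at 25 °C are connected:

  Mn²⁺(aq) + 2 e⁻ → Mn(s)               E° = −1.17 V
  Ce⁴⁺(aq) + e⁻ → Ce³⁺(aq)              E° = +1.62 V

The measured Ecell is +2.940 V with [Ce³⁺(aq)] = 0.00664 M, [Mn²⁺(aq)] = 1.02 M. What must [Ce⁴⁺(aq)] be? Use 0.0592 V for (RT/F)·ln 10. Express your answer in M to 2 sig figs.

The Ce⁴⁺/Ce³⁺ couple has the larger reduction potential, so it is the cathode: E°cell = +1.62 − (−1.17) = +2.79 V and n = 2.
Since E = E° − (0.0592/n)·log Q, log Q = n(E° − E)/0.0592 = −5.068.
For 2 Ce⁴⁺(aq) + Mn(s) → 2 Ce³⁺(aq) + Mn²⁺(aq), the reaction quotient is Q = ([Ce³⁺(aq)]^2·[Mn²⁺(aq)]) / [Ce⁴⁺(aq)]^2.
Isolating [Ce⁴⁺(aq)] in Q = 10^{−5.068} yields log [Ce⁴⁺(aq)] = 0.360, i.e. 2.3 M.

2.3 M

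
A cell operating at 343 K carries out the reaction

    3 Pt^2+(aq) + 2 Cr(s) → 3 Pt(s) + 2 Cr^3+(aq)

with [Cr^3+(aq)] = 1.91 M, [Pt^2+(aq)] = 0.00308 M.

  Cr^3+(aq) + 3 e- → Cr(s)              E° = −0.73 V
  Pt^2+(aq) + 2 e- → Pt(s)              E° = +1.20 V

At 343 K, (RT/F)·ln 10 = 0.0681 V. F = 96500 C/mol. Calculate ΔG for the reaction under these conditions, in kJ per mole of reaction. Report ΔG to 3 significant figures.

−1060 kJ/mol

The standard cell potential is +1.20 − (−0.73) = +1.93 V, with n = 6 electrons in the balanced equation.
The reaction quotient is [Cr^3+(aq)]^2 / [Pt^2+(aq)]^3 = 1.25×10^8; by Nernst, E = +1.93 − (0.0681/6)(8.096) = +1.8381 V.
ΔG = −nFE = −(6)(96500)(+1.8381) J/mol = −1060 kJ/mol.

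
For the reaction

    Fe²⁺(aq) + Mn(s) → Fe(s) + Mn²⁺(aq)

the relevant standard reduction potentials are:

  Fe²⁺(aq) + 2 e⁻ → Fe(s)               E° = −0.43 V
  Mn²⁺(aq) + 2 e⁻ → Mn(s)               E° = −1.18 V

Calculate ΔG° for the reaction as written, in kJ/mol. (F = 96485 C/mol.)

−145 kJ/mol

In the reaction as written Fe²⁺(aq) is reduced, so the Fe²⁺/Fe couple is the cathode and Mn²⁺/Mn is the anode.
E°cell = −0.43 − (−1.18) = +0.75 V; balancing electrons gives n = 2.
ΔG° = −nFE°cell = −(2)(96485)(+0.75) J/mol = −145 kJ/mol.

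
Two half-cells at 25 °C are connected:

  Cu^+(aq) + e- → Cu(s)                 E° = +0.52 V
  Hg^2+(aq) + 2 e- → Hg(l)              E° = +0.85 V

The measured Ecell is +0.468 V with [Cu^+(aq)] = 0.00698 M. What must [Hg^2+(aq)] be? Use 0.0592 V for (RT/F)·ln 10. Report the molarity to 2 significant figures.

2.2 M

The Hg²⁺/Hg couple has the larger reduction potential, so it is the cathode: E°cell = +0.85 − (+0.52) = +0.33 V and n = 2.
Since E = E° − (0.0592/n)·log Q, log Q = n(E° − E)/0.0592 = −4.662.
The balanced reaction is Hg^2+(aq) + 2 Cu(s) → Hg(l) + 2 Cu^+(aq), so Q = [Cu^+(aq)]^2 / [Hg^2+(aq)].
Isolating [Hg^2+(aq)] in Q = 10^{−4.662} yields log [Hg^2+(aq)] = 0.350, i.e. 2.2 M.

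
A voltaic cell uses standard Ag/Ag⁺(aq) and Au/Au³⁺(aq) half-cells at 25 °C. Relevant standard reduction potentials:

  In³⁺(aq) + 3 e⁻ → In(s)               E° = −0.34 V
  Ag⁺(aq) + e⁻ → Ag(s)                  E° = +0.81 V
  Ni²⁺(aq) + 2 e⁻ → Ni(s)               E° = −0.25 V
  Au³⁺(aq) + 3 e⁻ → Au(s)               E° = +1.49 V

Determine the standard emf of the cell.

The Au³⁺/Au couple has the higher E°, so Au ion is reduced (cathode) and Ag is oxidized (anode).
E°cell = E°(cathode) − E°(anode) = +1.49 − (+0.81) = +0.68 V.

+0.68 V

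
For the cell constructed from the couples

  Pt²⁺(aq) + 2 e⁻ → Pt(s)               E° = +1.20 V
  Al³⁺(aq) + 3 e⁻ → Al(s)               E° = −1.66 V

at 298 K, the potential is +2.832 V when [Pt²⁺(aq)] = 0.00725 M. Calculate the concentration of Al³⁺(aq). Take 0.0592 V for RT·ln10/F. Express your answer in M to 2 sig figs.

0.016 M

The Pt²⁺/Pt couple has the larger reduction potential, so it is the cathode: E°cell = +1.20 − (−1.66) = +2.86 V and n = 6.
Since E = E° − (0.0592/n)·log Q, log Q = n(E° − E)/0.0592 = 2.838.
For 3 Pt²⁺(aq) + 2 Al(s) → 3 Pt(s) + 2 Al³⁺(aq), the reaction quotient is Q = [Al³⁺(aq)]^2 / [Pt²⁺(aq)]^3.
Solving for the unknown gives log [Al³⁺(aq)] = −1.790, so [Al³⁺(aq)] ≈ 0.016 M.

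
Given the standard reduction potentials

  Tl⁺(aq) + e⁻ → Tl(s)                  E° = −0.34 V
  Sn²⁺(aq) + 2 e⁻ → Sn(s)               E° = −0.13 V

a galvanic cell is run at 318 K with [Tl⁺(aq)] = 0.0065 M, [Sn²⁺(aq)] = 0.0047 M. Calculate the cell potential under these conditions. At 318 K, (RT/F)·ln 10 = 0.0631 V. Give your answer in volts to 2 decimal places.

Sn²⁺/Sn is reduced (cathode, E° = −0.13 V) and Tl⁺/Tl is oxidized (anode).
The standard potential is −0.13 − (−0.34) = +0.21 V and the balanced reaction transfers n = 2 electrons.
For the overall reaction Sn²⁺(aq) + 2 Tl(s) → Sn(s) + 2 Tl⁺(aq), Q = [Tl⁺(aq)]^2 / [Sn²⁺(aq)] = 0.00899, giving log Q = −2.046.
By the Nernst equation, E = +0.21 − (0.0631/2)·(−2.046) = +0.27 V.

+0.27 V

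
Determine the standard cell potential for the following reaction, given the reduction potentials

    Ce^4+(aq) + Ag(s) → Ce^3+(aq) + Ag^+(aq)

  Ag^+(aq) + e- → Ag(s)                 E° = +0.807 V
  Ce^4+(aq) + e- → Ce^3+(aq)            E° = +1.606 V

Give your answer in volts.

In the reaction as written, Ce^4+(aq) is reduced (cathode) and Ag^+(aq) is produced by oxidation at the anode.
E°cell = E°(cathode) − E°(anode) = +1.606 − (+0.807) = +0.799 V.
The positive value indicates the reaction is spontaneous as written.

+0.799 V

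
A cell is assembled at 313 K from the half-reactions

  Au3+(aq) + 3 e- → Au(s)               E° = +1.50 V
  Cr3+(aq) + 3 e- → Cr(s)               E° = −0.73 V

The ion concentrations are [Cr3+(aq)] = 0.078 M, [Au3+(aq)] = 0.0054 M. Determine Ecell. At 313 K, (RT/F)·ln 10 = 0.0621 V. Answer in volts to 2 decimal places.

+2.21 V

Since E°(Au³⁺/Au) > E°(Cr³⁺/Cr), Au³⁺/Au serves as the cathode.
The standard potential is +1.50 − (−0.73) = +2.23 V and the balanced reaction transfers n = 3 electrons.
Balancing gives Au3+(aq) + Cr(s) → Au(s) + Cr3+(aq); hence Q = [Cr3+(aq)] / [Au3+(aq)] = 14.4 (log Q = 1.160).
By the Nernst equation, E = +2.23 − (0.0621/3)·(1.160) = +2.21 V.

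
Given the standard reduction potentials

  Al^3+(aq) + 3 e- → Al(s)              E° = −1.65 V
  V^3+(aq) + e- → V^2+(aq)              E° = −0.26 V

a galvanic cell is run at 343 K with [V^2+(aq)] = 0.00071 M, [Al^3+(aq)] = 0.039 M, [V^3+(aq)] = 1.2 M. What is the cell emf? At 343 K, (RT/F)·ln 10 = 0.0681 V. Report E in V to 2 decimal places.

Since E°(V³⁺/V²⁺) > E°(Al³⁺/Al), V³⁺/V²⁺ serves as the cathode.
E°cell = −0.26 − (−1.65) = +1.39 V, with n = 3 electrons transferred.
For the overall reaction 3 V^3+(aq) + Al(s) → 3 V^2+(aq) + Al^3+(aq), Q = ([V^2+(aq)]^3·[Al^3+(aq)]) / [V^3+(aq)]^3 = 8.08×10^−12, giving log Q = −11.093.
E = E° − (0.0681/n)·log Q = +1.39 − (0.0681/3)(−11.093) = +1.64 V.

+1.64 V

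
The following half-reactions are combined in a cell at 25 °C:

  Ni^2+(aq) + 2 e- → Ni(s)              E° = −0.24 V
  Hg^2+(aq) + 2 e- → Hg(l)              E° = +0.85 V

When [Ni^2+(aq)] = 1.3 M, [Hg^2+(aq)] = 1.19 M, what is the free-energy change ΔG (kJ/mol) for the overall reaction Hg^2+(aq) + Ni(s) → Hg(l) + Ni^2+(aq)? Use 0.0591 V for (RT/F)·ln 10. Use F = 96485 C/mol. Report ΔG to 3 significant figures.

E°cell = +0.85 − (−0.24) = +1.09 V; the balanced reaction transfers n = 2 electrons.
The reaction quotient is [Ni^2+(aq)] / [Hg^2+(aq)] = 1.09; by Nernst, E = +1.09 − (0.0591/2)(0.038) = +1.0889 V.
Finally ΔG = −nFE = −(2)(96485 C/mol)(+1.0889 V) = −210 kJ/mol.

−210 kJ/mol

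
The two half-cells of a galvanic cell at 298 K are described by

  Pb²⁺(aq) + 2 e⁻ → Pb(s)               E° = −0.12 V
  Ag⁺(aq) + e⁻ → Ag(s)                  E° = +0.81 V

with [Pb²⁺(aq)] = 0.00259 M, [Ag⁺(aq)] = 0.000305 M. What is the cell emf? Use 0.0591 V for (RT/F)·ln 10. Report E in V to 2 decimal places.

Since E°(Ag⁺/Ag) > E°(Pb²⁺/Pb), Ag⁺/Ag serves as the cathode.
E°cell = E°cat − E°an = +0.81 − (−0.12) = +0.93 V; n = 2.
The balanced reaction is 2 Ag⁺(aq) + Pb(s) → 2 Ag(s) + Pb²⁺(aq), so Q = [Pb²⁺(aq)] / [Ag⁺(aq)]^2 = 2.78×10^4 and log Q = 4.445.
Applying E = E° − (RT ln10/nF)·log Q gives +0.93 − (0.0591/2)(4.445) = +0.80 V.

+0.80 V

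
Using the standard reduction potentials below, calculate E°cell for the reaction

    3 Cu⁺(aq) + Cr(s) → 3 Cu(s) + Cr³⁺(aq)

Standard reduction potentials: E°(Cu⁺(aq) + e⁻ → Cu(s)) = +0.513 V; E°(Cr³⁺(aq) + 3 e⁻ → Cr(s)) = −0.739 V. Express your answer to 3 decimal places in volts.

In the reaction as written, Cu⁺(aq) is reduced (cathode) and Cr³⁺(aq) is produced by oxidation at the anode.
E°cell = E°(cathode) − E°(anode) = +0.513 − (−0.739) = +1.252 V.

+1.252 V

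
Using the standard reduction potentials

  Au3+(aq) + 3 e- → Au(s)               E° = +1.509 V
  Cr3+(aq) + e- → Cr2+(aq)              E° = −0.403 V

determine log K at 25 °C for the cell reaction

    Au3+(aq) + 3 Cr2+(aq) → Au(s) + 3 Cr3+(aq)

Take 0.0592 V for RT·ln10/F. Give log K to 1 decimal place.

log K = 96.9

The Au³⁺/Au couple is reduced (cathode); E°cell = +1.509 − (−0.403) = +1.912 V with n = 3.
At equilibrium E = 0, so log K = nE°cell / 0.0592 = (3)(+1.912) / 0.0592 = 96.9.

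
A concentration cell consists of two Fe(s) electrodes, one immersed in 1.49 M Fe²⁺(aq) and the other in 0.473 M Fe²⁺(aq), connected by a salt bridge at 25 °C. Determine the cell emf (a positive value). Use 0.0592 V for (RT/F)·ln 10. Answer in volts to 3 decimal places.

0.015 V

For a concentration cell E°cell = 0, since both electrodes use the same couple.
The compartment with the higher Fe²⁺(aq) concentration (1.49 M) acts as the cathode; ions are reduced there and produced at the dilute (0.473 M) anode.
With n = 2, Ecell = −(0.0592/2)·log([dilute]/[conc]) = −(0.0592/2)·log(0.473/1.49) = +0.015 V.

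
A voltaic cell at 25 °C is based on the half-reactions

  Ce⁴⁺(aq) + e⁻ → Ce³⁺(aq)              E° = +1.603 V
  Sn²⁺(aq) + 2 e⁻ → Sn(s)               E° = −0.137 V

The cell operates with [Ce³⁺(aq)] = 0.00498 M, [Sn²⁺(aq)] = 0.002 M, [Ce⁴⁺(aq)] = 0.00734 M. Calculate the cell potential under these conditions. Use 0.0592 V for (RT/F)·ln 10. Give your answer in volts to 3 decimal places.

+1.830 V

Ce⁴⁺/Ce³⁺ is reduced (cathode, E° = +1.603 V) and Sn²⁺/Sn is oxidized (anode).
E°cell = +1.603 − (−0.137) = +1.740 V, with n = 2 electrons transferred.
The balanced reaction is 2 Ce⁴⁺(aq) + Sn(s) → 2 Ce³⁺(aq) + Sn²⁺(aq), so Q = ([Ce³⁺(aq)]^2·[Sn²⁺(aq)]) / [Ce⁴⁺(aq)]^2 = 0.000921 and log Q = −3.036.
E = E° − (0.0592/n)·log Q = +1.740 − (0.0592/2)(−3.036) = +1.830 V.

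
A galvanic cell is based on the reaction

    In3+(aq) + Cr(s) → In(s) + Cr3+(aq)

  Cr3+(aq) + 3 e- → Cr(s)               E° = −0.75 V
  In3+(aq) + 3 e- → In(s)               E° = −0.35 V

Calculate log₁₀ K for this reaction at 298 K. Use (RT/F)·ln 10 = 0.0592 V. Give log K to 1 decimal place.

log K = 20.3

The In³⁺/In couple is reduced (cathode); E°cell = −0.35 − (−0.75) = +0.40 V with n = 3.
At equilibrium E = 0, so log K = nE°cell / 0.0592 = (3)(+0.40) / 0.0592 = 20.3.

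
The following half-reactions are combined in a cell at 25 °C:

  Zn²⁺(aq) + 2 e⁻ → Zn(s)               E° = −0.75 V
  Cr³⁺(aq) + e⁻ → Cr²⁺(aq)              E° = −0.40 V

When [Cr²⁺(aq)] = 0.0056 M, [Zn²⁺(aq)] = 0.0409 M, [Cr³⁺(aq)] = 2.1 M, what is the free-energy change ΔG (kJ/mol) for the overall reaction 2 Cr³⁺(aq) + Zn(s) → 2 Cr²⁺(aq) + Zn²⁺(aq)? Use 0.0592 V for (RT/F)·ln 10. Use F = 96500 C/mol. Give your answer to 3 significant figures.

The standard cell potential is −0.40 − (−0.75) = +0.35 V, with n = 2 electrons in the balanced equation.
Q = ([Cr²⁺(aq)]^2·[Zn²⁺(aq)]) / [Cr³⁺(aq)]^2 = 2.91×10^−7, so log Q = −6.536 and E = +0.35 − (0.0592/2)(−6.536) = +0.5435 V.
ΔG = −nFE = −(2)(96500)(+0.5435) J/mol = −105 kJ/mol.

−105 kJ/mol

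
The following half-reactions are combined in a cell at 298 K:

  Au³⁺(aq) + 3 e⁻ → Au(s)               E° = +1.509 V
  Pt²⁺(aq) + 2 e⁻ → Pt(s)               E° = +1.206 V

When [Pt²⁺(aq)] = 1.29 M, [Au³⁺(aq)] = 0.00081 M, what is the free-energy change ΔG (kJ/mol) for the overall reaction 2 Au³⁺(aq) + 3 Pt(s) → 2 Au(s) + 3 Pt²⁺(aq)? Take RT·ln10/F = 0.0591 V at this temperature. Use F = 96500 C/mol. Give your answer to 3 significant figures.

−138 kJ/mol

E°cell = +1.509 − (+1.206) = +0.303 V; the balanced reaction transfers n = 6 electrons.
Q = [Pt²⁺(aq)]^3 / [Au³⁺(aq)]^2 = 3.27×10^6, so log Q = 6.515 and E = +0.303 − (0.0591/6)(6.515) = +0.2388 V.
Finally ΔG = −nFE = −(6)(96500 C/mol)(+0.2388 V) = −138 kJ/mol.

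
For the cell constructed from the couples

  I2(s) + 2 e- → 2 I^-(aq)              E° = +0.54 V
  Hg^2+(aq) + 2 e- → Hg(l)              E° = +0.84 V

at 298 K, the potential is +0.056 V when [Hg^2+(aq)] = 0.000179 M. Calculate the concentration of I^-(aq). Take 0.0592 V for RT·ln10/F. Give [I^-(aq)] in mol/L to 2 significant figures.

0.0056 M

Hg²⁺/Hg is the cathode (higher E°); E°cell = +0.84 − (+0.54) = +0.30 V with n = 2.
From the Nernst equation, log Q = n(E° − E)/0.0592 = 2·(+0.30 − (+0.056))/0.0592 = 8.243.
Balancing electrons gives Hg^2+(aq) + 2 I^-(aq) → Hg(l) + I2(s); thus Q = 1 / ([Hg^2+(aq)]·[I^-(aq)]^2).
Substituting the known concentrations and solving, log [I^-(aq)] = −2.248 and [I^-(aq)] = 0.0056 M.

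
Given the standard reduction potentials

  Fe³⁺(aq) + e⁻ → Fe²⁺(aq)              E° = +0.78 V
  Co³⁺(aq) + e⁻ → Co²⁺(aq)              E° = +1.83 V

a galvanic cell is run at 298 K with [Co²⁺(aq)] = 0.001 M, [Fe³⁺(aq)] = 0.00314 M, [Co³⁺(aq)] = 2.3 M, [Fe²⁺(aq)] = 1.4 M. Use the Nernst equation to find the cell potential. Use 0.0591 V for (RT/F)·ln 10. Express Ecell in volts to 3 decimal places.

+1.405 V

The Co³⁺/Co²⁺ couple has the more positive E°, so it is the cathode; Fe³⁺/Fe²⁺ is the anode.
The standard potential is +1.83 − (+0.78) = +1.05 V and the balanced reaction transfers n = 1 electron.
Balancing gives Co³⁺(aq) + Fe²⁺(aq) → Co²⁺(aq) + Fe³⁺(aq); hence Q = ([Co²⁺(aq)]·[Fe³⁺(aq)]) / ([Co³⁺(aq)]·[Fe²⁺(aq)]) = 9.75×10^−7 (log Q = −6.011).
E = E° − (0.0591/n)·log Q = +1.05 − (0.0591/1)(−6.011) = +1.405 V.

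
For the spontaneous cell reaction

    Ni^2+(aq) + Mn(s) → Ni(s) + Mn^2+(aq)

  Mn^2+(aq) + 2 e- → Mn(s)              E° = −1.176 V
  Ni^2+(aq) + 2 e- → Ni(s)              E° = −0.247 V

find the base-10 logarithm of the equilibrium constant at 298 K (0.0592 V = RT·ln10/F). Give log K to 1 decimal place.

The Ni²⁺/Ni couple is reduced (cathode); E°cell = −0.247 − (−1.176) = +0.929 V with n = 2.
At equilibrium E = 0, so log K = nE°cell / 0.0592 = (2)(+0.929) / 0.0592 = 31.4.

log K = 31.4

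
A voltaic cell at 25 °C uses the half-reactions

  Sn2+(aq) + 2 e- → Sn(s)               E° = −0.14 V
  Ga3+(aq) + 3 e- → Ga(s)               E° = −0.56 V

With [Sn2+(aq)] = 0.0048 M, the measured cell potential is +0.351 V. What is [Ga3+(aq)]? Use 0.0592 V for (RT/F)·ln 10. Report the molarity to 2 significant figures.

With Sn²⁺/Sn at the cathode and Ga³⁺/Ga at the anode, E°cell = −0.14 − (−0.56) = +0.42 V (n = 6).
From the Nernst equation, log Q = n(E° − E)/0.0592 = 6·(+0.42 − (+0.351))/0.0592 = 6.993.
For 3 Sn2+(aq) + 2 Ga(s) → 3 Sn(s) + 2 Ga3+(aq), the reaction quotient is Q = [Ga3+(aq)]^2 / [Sn2+(aq)]^3.
Isolating [Ga3+(aq)] in Q = 10^{6.993} yields log [Ga3+(aq)] = 0.018, i.e. 1.0 M.

1.0 M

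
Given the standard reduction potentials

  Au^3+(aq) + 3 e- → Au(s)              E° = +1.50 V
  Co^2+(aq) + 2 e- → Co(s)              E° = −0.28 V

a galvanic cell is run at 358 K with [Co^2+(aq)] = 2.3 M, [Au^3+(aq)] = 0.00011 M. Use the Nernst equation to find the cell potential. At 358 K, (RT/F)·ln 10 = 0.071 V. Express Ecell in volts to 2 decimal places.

Since E°(Au³⁺/Au) > E°(Co²⁺/Co), Au³⁺/Au serves as the cathode.
E°cell = E°cat − E°an = +1.50 − (−0.28) = +1.78 V; n = 6.
The balanced reaction is 2 Au^3+(aq) + 3 Co(s) → 2 Au(s) + 3 Co^2+(aq), so Q = [Co^2+(aq)]^3 / [Au^3+(aq)]^2 = 1.01×10^9 and log Q = 9.002.
E = E° − (0.071/n)·log Q = +1.78 − (0.071/6)(9.002) = +1.67 V.

+1.67 V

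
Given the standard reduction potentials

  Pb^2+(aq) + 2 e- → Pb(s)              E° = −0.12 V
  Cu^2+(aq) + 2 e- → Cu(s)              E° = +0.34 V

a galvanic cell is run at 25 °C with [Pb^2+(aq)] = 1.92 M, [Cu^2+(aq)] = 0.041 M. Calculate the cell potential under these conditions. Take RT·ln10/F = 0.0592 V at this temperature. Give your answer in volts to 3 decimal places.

Since E°(Cu²⁺/Cu) > E°(Pb²⁺/Pb), Cu²⁺/Cu serves as the cathode.
The standard potential is +0.34 − (−0.12) = +0.46 V and the balanced reaction transfers n = 2 electrons.
The balanced reaction is Cu^2+(aq) + Pb(s) → Cu(s) + Pb^2+(aq), so Q = [Pb^2+(aq)] / [Cu^2+(aq)] = 46.8 and log Q = 1.671.
E = E° − (0.0592/n)·log Q = +0.46 − (0.0592/2)(1.671) = +0.411 V.

+0.411 V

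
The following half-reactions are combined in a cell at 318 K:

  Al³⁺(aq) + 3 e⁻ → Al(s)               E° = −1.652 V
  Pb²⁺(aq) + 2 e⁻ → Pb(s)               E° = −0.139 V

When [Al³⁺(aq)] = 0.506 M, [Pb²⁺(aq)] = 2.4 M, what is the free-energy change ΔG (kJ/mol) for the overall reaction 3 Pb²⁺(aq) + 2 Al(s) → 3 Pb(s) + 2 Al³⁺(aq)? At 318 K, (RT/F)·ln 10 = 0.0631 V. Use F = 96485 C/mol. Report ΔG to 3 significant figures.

The standard cell potential is −0.139 − (−1.652) = +1.513 V, with n = 6 electrons in the balanced equation.
Q = [Al³⁺(aq)]^2 / [Pb²⁺(aq)]^3 = 0.0185, so log Q = −1.732 and E = +1.513 − (0.0631/6)(−1.732) = +1.5312 V.
Finally ΔG = −nFE = −(6)(96485 C/mol)(+1.5312 V) = −886 kJ/mol.

−886 kJ/mol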